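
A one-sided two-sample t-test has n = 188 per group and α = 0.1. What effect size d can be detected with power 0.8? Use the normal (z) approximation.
d ≈ 0.22

Minimum detectable effect (two-sample t-test, normal approximation):
d = (z_α + z_β) / √(n/2)
d = (1.282 + 0.842) / √(188/2)
d = 2.123 / 9.695
d ≈ 0.22

By Cohen's convention (0.2 small / 0.5 medium / 0.8 large): small effect.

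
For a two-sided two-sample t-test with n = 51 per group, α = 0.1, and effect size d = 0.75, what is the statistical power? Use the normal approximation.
Power ≈ 0.98

Power calculation (two-sample t-test, normal approximation):
z_β = d · √(n/2) - z_{α/2}
z_β = 0.75 · √(51/2) - 1.645
z_β = 0.75 · 5.050 - 1.645
z_β = 2.142

Power = Φ(z_β) = Φ(2.142) ≈ 0.984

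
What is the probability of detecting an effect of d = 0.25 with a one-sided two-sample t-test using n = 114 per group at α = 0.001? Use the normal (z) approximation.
Power ≈ 0.11

Power calculation (two-sample t-test, normal approximation):
z_β = d · √(n/2) - z_α
z_β = 0.25 · √(114/2) - 3.090
z_β = 0.25 · 7.550 - 3.090
z_β = -1.203

Power = Φ(z_β) = Φ(-1.203) ≈ 0.115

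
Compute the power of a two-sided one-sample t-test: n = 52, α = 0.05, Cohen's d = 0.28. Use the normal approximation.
Power ≈ 0.52

Power calculation (one-sample t-test, normal approximation):
z_β = d · √n - z_{α/2}
z_β = 0.28 · √52 - 1.960
z_β = 0.28 · 7.211 - 1.960
z_β = 0.059

Power = Φ(z_β) = Φ(0.059) ≈ 0.524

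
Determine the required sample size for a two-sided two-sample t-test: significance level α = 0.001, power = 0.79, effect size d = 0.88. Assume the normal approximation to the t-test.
n = 44 per group

Sample size formula (two-sample t-test, normal approximation):
n = 2 · ((z_{α/2} + z_β) / d)²

z_{α/2} = 3.291 (for α = 0.001, two-sided)
z_β = 0.806 (for power = 0.79)
d = 0.88

n = 2 · ((3.291 + 0.806) / 0.88)²
n = 2 · (4.656)²
n ≈ 43.36
Round up to the next whole number: n = 44 per group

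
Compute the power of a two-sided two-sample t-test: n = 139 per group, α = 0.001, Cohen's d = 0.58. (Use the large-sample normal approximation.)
Power ≈ 0.94

Power calculation (two-sample t-test, normal approximation):
z_β = d · √(n/2) - z_{α/2}
z_β = 0.58 · √(139/2) - 3.291
z_β = 0.58 · 8.337 - 3.291
z_β = 1.545

Power = Φ(z_β) = Φ(1.545) ≈ 0.939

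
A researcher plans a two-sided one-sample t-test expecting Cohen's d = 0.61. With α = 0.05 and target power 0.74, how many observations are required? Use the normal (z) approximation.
n = 19

Sample size formula (one-sample t-test, normal approximation):
n = ((z_{α/2} + z_β) / d)²

z_{α/2} = 1.960 (for α = 0.05, two-sided)
z_β = 0.643 (for power = 0.74)
d = 0.61

n = ((1.960 + 0.643) / 0.61)²
n = (4.267)²
n ≈ 18.21
Round up to the next whole number: n = 19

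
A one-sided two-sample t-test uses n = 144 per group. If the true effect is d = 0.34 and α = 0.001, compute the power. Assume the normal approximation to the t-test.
Power ≈ 0.42

Power calculation (two-sample t-test, normal approximation):
z_β = d · √(n/2) - z_α
z_β = 0.34 · √(144/2) - 3.090
z_β = 0.34 · 8.485 - 3.090
z_β = -0.205

Power = Φ(z_β) = Φ(-0.205) ≈ 0.419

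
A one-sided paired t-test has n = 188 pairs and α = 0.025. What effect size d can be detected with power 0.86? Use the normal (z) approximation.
d ≈ 0.22

Minimum detectable effect (paired t-test, normal approximation):
d = (z_α + z_β) / √n
d = (1.960 + 1.080) / √188
d = 3.040 / 13.711
d ≈ 0.22

By Cohen's convention (0.2 small / 0.5 medium / 0.8 large): small effect.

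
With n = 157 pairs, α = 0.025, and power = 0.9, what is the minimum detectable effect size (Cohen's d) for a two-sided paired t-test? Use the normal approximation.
d ≈ 0.28

Minimum detectable effect (paired t-test, normal approximation):
d = (z_{α/2} + z_β) / √n
d = (2.241 + 1.282) / √157
d = 3.523 / 12.530
d ≈ 0.28

By Cohen's convention (0.2 small / 0.5 medium / 0.8 large): small effect.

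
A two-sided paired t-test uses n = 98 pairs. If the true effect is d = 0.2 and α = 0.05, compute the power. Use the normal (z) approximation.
Power ≈ 0.51

Power calculation (paired t-test, normal approximation):
z_β = d · √n - z_{α/2}
z_β = 0.2 · √98 - 1.960
z_β = 0.2 · 9.899 - 1.960
z_β = 0.020

Power = Φ(z_β) = Φ(0.020) ≈ 0.508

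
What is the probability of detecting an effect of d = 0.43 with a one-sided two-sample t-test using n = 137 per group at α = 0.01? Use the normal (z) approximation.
Power ≈ 0.89

Power calculation (two-sample t-test, normal approximation):
z_β = d · √(n/2) - z_α
z_β = 0.43 · √(137/2) - 2.326
z_β = 0.43 · 8.276 - 2.326
z_β = 1.233

Power = Φ(z_β) = Φ(1.233) ≈ 0.891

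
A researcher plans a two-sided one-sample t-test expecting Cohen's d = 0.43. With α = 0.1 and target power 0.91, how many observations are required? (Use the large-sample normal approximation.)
n = 49

Sample size formula (one-sample t-test, normal approximation):
n = ((z_{α/2} + z_β) / d)²

z_{α/2} = 1.645 (for α = 0.1, two-sided)
z_β = 1.341 (for power = 0.91)
d = 0.43

n = ((1.645 + 1.341) / 0.43)²
n = (6.944)²
n ≈ 48.22
Round up to the next whole number: n = 49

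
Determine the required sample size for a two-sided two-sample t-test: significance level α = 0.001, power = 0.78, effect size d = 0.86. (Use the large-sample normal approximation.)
n = 45 per group

Sample size formula (two-sample t-test, normal approximation):
n = 2 · ((z_{α/2} + z_β) / d)²

z_{α/2} = 3.291 (for α = 0.001, two-sided)
z_β = 0.772 (for power = 0.78)
d = 0.86

n = 2 · ((3.291 + 0.772) / 0.86)²
n = 2 · (4.724)²
n ≈ 44.63
Round up to the next whole number: n = 45 per group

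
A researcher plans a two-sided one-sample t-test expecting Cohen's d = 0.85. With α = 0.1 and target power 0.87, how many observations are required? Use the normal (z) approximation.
n = 11

Sample size formula (one-sample t-test, normal approximation):
n = ((z_{α/2} + z_β) / d)²

z_{α/2} = 1.645 (for α = 0.1, two-sided)
z_β = 1.126 (for power = 0.87)
d = 0.85

n = ((1.645 + 1.126) / 0.85)²
n = (3.260)²
n ≈ 10.63
Round up to the next whole number: n = 11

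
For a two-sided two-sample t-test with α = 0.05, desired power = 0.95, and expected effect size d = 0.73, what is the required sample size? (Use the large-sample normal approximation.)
n = 49 per group

Sample size formula (two-sample t-test, normal approximation):
n = 2 · ((z_{α/2} + z_β) / d)²

z_{α/2} = 1.960 (for α = 0.05, two-sided)
z_β = 1.645 (for power = 0.95)
d = 0.73

n = 2 · ((1.960 + 1.645) / 0.73)²
n = 2 · (4.938)²
n ≈ 48.77
Round up to the next whole number: n = 49 per group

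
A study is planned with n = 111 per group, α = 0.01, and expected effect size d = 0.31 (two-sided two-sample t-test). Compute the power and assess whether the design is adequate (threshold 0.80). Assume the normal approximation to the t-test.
Power ≈ 0.39; the study is underpowered (power < 0.80)

Power calculation (two-sample t-test, normal approximation):
z_β = d · √(n/2) - z_{α/2}
z_β = 0.31 · √(111/2) - 2.576
z_β = 0.31 · 7.450 - 2.576
z_β = -0.266

Power = Φ(z_β) = Φ(-0.266) ≈ 0.395

Effect size d = 0.31 is small by Cohen's convention (0.2/0.5/0.8).

Threshold: power ≥ 0.80 is conventionally adequate.
Power ≈ 0.39 → the study is underpowered (power < 0.80).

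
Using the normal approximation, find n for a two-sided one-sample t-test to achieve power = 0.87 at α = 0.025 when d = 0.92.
n = 14

Sample size formula (one-sample t-test, normal approximation):
n = ((z_{α/2} + z_β) / d)²

z_{α/2} = 2.241 (for α = 0.025, two-sided)
z_β = 1.126 (for power = 0.87)
d = 0.92

n = ((2.241 + 1.126) / 0.92)²
n = (3.660)²
n ≈ 13.40
Round up to the next whole number: n = 14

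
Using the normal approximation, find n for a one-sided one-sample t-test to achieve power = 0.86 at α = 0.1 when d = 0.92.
n = 7

Sample size formula (one-sample t-test, normal approximation):
n = ((z_α + z_β) / d)²

z_α = 1.282 (for α = 0.1, one-sided)
z_β = 1.080 (for power = 0.86)
d = 0.92

n = ((1.282 + 1.080) / 0.92)²
n = (2.567)²
n ≈ 6.59
Round up to the next whole number: n = 7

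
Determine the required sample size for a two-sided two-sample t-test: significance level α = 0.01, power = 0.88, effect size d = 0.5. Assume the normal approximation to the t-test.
n = 113 per group

Sample size formula (two-sample t-test, normal approximation):
n = 2 · ((z_{α/2} + z_β) / d)²

z_{α/2} = 2.576 (for α = 0.01, two-sided)
z_β = 1.175 (for power = 0.88)
d = 0.5

n = 2 · ((2.576 + 1.175) / 0.5)²
n = 2 · (7.502)²
n ≈ 112.56
Round up to the next whole number: n = 113 per group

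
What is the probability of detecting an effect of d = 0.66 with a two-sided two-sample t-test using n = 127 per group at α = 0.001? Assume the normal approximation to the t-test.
Power ≈ 0.98

Power calculation (two-sample t-test, normal approximation):
z_β = d · √(n/2) - z_{α/2}
z_β = 0.66 · √(127/2) - 3.291
z_β = 0.66 · 7.969 - 3.291
z_β = 1.969

Power = Φ(z_β) = Φ(1.969) ≈ 0.976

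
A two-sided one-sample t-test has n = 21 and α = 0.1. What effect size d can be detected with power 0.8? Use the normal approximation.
d ≈ 0.54

Minimum detectable effect (one-sample t-test, normal approximation):
d = (z_{α/2} + z_β) / √n
d = (1.645 + 0.842) / √21
d = 2.486 / 4.583
d ≈ 0.54

By Cohen's convention (0.2 small / 0.5 medium / 0.8 large): medium effect.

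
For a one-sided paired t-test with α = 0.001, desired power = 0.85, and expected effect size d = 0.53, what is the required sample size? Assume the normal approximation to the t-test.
n = 61 pairs

Sample size formula (paired t-test, normal approximation):
n = ((z_α + z_β) / d)²

z_α = 3.090 (for α = 0.001, one-sided)
z_β = 1.036 (for power = 0.85)
d = 0.53

n = ((3.090 + 1.036) / 0.53)²
n = (7.785)²
n ≈ 60.61
Round up to the next whole number: n = 61 pairs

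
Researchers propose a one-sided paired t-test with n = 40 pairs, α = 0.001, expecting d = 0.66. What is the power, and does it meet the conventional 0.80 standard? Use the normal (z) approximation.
Power ≈ 0.86; the study is adequately powered (power ≥ 0.80)

Power calculation (paired t-test, normal approximation):
z_β = d · √n - z_α
z_β = 0.66 · √40 - 3.090
z_β = 0.66 · 6.325 - 3.090
z_β = 1.084

Power = Φ(z_β) = Φ(1.084) ≈ 0.861

Effect size d = 0.66 is medium by Cohen's convention (0.2/0.5/0.8).

Threshold: power ≥ 0.80 is conventionally adequate.
Power ≈ 0.86 → the study is adequately powered (power ≥ 0.80).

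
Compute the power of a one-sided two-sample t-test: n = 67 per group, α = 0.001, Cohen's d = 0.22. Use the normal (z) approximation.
Power ≈ 0.03

Power calculation (two-sample t-test, normal approximation):
z_β = d · √(n/2) - z_α
z_β = 0.22 · √(67/2) - 3.090
z_β = 0.22 · 5.788 - 3.090
z_β = -1.817

Power = Φ(z_β) = Φ(-1.817) ≈ 0.035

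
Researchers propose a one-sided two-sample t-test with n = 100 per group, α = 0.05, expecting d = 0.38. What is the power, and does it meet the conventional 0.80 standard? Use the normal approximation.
Power ≈ 0.85; the study is adequately powered (power ≥ 0.80)

Power calculation (two-sample t-test, normal approximation):
z_β = d · √(n/2) - z_α
z_β = 0.38 · √(100/2) - 1.645
z_β = 0.38 · 7.071 - 1.645
z_β = 1.042

Power = Φ(z_β) = Φ(1.042) ≈ 0.851

Effect size d = 0.38 is small by Cohen's convention (0.2/0.5/0.8).

Threshold: power ≥ 0.80 is conventionally adequate.
Power ≈ 0.85 → the study is adequately powered (power ≥ 0.80).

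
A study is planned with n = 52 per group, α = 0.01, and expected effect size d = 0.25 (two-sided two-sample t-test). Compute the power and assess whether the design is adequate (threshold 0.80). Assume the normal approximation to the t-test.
Power ≈ 0.10; the study is underpowered (power < 0.80)

Power calculation (two-sample t-test, normal approximation):
z_β = d · √(n/2) - z_{α/2}
z_β = 0.25 · √(52/2) - 2.576
z_β = 0.25 · 5.099 - 2.576
z_β = -1.301

Power = Φ(z_β) = Φ(-1.301) ≈ 0.097

Effect size d = 0.25 is small by Cohen's convention (0.2/0.5/0.8).

Threshold: power ≥ 0.80 is conventionally adequate.
Power ≈ 0.10 → the study is underpowered (power < 0.80).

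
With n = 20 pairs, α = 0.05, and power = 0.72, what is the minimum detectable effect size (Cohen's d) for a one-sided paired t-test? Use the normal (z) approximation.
d ≈ 0.50

Minimum detectable effect (paired t-test, normal approximation):
d = (z_α + z_β) / √n
d = (1.645 + 0.583) / √20
d = 2.228 / 4.472
d ≈ 0.50

By Cohen's convention (0.2 small / 0.5 medium / 0.8 large): medium effect.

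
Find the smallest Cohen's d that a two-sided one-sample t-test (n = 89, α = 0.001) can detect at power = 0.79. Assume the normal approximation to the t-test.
d ≈ 0.43

Minimum detectable effect (one-sample t-test, normal approximation):
d = (z_{α/2} + z_β) / √n
d = (3.291 + 0.806) / √89
d = 4.097 / 9.434
d ≈ 0.43

By Cohen's convention (0.2 small / 0.5 medium / 0.8 large): small effect.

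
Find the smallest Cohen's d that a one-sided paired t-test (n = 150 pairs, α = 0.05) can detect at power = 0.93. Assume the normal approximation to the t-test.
d ≈ 0.25

Minimum detectable effect (paired t-test, normal approximation):
d = (z_α + z_β) / √n
d = (1.645 + 1.476) / √150
d = 3.121 / 12.247
d ≈ 0.25

By Cohen's convention (0.2 small / 0.5 medium / 0.8 large): small effect.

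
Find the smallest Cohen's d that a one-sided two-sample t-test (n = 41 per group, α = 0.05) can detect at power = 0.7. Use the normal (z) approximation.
d ≈ 0.48

Minimum detectable effect (two-sample t-test, normal approximation):
d = (z_α + z_β) / √(n/2)
d = (1.645 + 0.524) / √(41/2)
d = 2.169 / 4.528
d ≈ 0.48

By Cohen's convention (0.2 small / 0.5 medium / 0.8 large): small effect.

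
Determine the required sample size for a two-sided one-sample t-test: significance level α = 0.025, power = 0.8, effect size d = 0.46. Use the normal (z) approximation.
n = 45

Sample size formula (one-sample t-test, normal approximation):
n = ((z_{α/2} + z_β) / d)²

z_{α/2} = 2.241 (for α = 0.025, two-sided)
z_β = 0.842 (for power = 0.8)
d = 0.46

n = ((2.241 + 0.842) / 0.46)²
n = (6.702)²
n ≈ 44.92
Round up to the next whole number: n = 45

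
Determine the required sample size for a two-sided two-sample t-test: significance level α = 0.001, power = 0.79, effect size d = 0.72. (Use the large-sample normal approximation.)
n = 65 per group

Sample size formula (two-sample t-test, normal approximation):
n = 2 · ((z_{α/2} + z_β) / d)²

z_{α/2} = 3.291 (for α = 0.001, two-sided)
z_β = 0.806 (for power = 0.79)
d = 0.72

n = 2 · ((3.291 + 0.806) / 0.72)²
n = 2 · (5.690)²
n ≈ 64.75
Round up to the next whole number: n = 65 per group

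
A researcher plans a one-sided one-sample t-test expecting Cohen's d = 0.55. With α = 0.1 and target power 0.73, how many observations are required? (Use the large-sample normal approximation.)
n = 12

Sample size formula (one-sample t-test, normal approximation):
n = ((z_α + z_β) / d)²

z_α = 1.282 (for α = 0.1, one-sided)
z_β = 0.613 (for power = 0.73)
d = 0.55

n = ((1.282 + 0.613) / 0.55)²
n = (3.445)²
n ≈ 11.87
Round up to the next whole number: n = 12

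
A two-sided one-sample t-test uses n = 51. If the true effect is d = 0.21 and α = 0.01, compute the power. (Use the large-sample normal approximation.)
Power ≈ 0.14

Power calculation (one-sample t-test, normal approximation):
z_β = d · √n - z_{α/2}
z_β = 0.21 · √51 - 2.576
z_β = 0.21 · 7.141 - 2.576
z_β = -1.076

Power = Φ(z_β) = Φ(-1.076) ≈ 0.141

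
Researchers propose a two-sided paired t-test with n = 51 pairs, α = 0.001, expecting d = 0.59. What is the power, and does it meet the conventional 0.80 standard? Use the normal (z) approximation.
Power ≈ 0.82; the study is adequately powered (power ≥ 0.80)

Power calculation (paired t-test, normal approximation):
z_β = d · √n - z_{α/2}
z_β = 0.59 · √51 - 3.291
z_β = 0.59 · 7.141 - 3.291
z_β = 0.923

Power = Φ(z_β) = Φ(0.923) ≈ 0.822

Effect size d = 0.59 is medium by Cohen's convention (0.2/0.5/0.8).

Threshold: power ≥ 0.80 is conventionally adequate.
Power ≈ 0.82 → the study is adequately powered (power ≥ 0.80).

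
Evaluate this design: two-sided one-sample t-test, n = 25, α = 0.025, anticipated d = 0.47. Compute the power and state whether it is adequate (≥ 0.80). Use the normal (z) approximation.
Power ≈ 0.54; the study is underpowered (power < 0.80)

Power calculation (one-sample t-test, normal approximation):
z_β = d · √n - z_{α/2}
z_β = 0.47 · √25 - 2.241
z_β = 0.47 · 5.000 - 2.241
z_β = 0.109

Power = Φ(z_β) = Φ(0.109) ≈ 0.543

Effect size d = 0.47 is small by Cohen's convention (0.2/0.5/0.8).

Threshold: power ≥ 0.80 is conventionally adequate.
Power ≈ 0.54 → the study is underpowered (power < 0.80).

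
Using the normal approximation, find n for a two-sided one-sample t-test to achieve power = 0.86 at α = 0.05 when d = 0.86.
n = 13

Sample size formula (one-sample t-test, normal approximation):
n = ((z_{α/2} + z_β) / d)²

z_{α/2} = 1.960 (for α = 0.05, two-sided)
z_β = 1.080 (for power = 0.86)
d = 0.86

n = ((1.960 + 1.080) / 0.86)²
n = (3.535)²
n ≈ 12.50
Round up to the next whole number: n = 13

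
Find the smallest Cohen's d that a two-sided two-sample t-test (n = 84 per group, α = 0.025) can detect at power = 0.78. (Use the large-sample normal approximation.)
d ≈ 0.47

Minimum detectable effect (two-sample t-test, normal approximation):
d = (z_{α/2} + z_β) / √(n/2)
d = (2.241 + 0.772) / √(84/2)
d = 3.014 / 6.481
d ≈ 0.47

By Cohen's convention (0.2 small / 0.5 medium / 0.8 large): small effect.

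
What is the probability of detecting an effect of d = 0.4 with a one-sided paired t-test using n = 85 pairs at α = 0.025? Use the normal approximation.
Power ≈ 0.96

Power calculation (paired t-test, normal approximation):
z_β = d · √n - z_α
z_β = 0.4 · √85 - 1.960
z_β = 0.4 · 9.220 - 1.960
z_β = 1.728

Power = Φ(z_β) = Φ(1.728) ≈ 0.958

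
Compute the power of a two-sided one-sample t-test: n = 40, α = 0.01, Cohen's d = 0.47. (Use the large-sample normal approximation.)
Power ≈ 0.65

Power calculation (one-sample t-test, normal approximation):
z_β = d · √n - z_{α/2}
z_β = 0.47 · √40 - 2.576
z_β = 0.47 · 6.325 - 2.576
z_β = 0.397

Power = Φ(z_β) = Φ(0.397) ≈ 0.654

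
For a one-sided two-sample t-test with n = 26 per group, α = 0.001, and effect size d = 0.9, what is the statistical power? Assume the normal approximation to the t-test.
Power ≈ 0.56

Power calculation (two-sample t-test, normal approximation):
z_β = d · √(n/2) - z_α
z_β = 0.9 · √(26/2) - 3.090
z_β = 0.9 · 3.606 - 3.090
z_β = 0.155

Power = Φ(z_β) = Φ(0.155) ≈ 0.561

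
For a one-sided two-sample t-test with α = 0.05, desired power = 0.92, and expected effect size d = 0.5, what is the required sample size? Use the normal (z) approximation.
n = 75 per group

Sample size formula (two-sample t-test, normal approximation):
n = 2 · ((z_α + z_β) / d)²

z_α = 1.645 (for α = 0.05, one-sided)
z_β = 1.405 (for power = 0.92)
d = 0.5

n = 2 · ((1.645 + 1.405) / 0.5)²
n = 2 · (6.100)²
n ≈ 74.42
Round up to the next whole number: n = 75 per group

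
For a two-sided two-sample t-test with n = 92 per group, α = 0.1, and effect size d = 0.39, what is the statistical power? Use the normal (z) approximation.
Power ≈ 0.84

Power calculation (two-sample t-test, normal approximation):
z_β = d · √(n/2) - z_{α/2}
z_β = 0.39 · √(92/2) - 1.645
z_β = 0.39 · 6.782 - 1.645
z_β = 1.000

Power = Φ(z_β) = Φ(1.000) ≈ 0.841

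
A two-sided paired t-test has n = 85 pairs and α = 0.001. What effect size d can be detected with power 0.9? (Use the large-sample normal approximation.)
d ≈ 0.50

Minimum detectable effect (paired t-test, normal approximation):
d = (z_{α/2} + z_β) / √n
d = (3.291 + 1.282) / √85
d = 4.572 / 9.220
d ≈ 0.50

By Cohen's convention (0.2 small / 0.5 medium / 0.8 large): medium effect.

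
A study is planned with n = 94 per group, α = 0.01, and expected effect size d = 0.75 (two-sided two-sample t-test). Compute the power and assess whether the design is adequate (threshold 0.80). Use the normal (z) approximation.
Power ≈ 0.99; the study is adequately powered (power ≥ 0.80)

Power calculation (two-sample t-test, normal approximation):
z_β = d · √(n/2) - z_{α/2}
z_β = 0.75 · √(94/2) - 2.576
z_β = 0.75 · 6.856 - 2.576
z_β = 2.566

Power = Φ(z_β) = Φ(2.566) ≈ 0.995

Effect size d = 0.75 is medium by Cohen's convention (0.2/0.5/0.8).

Threshold: power ≥ 0.80 is conventionally adequate.
Power ≈ 0.99 → the study is adequately powered (power ≥ 0.80).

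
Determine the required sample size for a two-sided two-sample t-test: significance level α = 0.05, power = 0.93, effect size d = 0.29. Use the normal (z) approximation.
n = 281 per group

Sample size formula (two-sample t-test, normal approximation):
n = 2 · ((z_{α/2} + z_β) / d)²

z_{α/2} = 1.960 (for α = 0.05, two-sided)
z_β = 1.476 (for power = 0.93)
d = 0.29

n = 2 · ((1.960 + 1.476) / 0.29)²
n = 2 · (11.848)²
n ≈ 280.75
Round up to the next whole number: n = 281 per group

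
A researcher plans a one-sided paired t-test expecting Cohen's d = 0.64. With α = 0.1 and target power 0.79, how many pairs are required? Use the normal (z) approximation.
n = 11 pairs

Sample size formula (paired t-test, normal approximation):
n = ((z_α + z_β) / d)²

z_α = 1.282 (for α = 0.1, one-sided)
z_β = 0.806 (for power = 0.79)
d = 0.64

n = ((1.282 + 0.806) / 0.64)²
n = (3.263)²
n ≈ 10.65
Round up to the next whole number: n = 11 pairs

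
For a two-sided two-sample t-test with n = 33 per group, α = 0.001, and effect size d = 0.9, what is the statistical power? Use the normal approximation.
Power ≈ 0.64

Power calculation (two-sample t-test, normal approximation):
z_β = d · √(n/2) - z_{α/2}
z_β = 0.9 · √(33/2) - 3.291
z_β = 0.9 · 4.062 - 3.291
z_β = 0.365

Power = Φ(z_β) = Φ(0.365) ≈ 0.643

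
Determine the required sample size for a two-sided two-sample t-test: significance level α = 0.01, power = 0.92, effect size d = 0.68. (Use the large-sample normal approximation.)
n = 69 per group

Sample size formula (two-sample t-test, normal approximation):
n = 2 · ((z_{α/2} + z_β) / d)²

z_{α/2} = 2.576 (for α = 0.01, two-sided)
z_β = 1.405 (for power = 0.92)
d = 0.68

n = 2 · ((2.576 + 1.405) / 0.68)²
n = 2 · (5.854)²
n ≈ 68.54
Round up to the next whole number: n = 69 per group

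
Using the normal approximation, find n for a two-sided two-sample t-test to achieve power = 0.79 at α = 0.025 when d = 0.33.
n = 171 per group

Sample size formula (two-sample t-test, normal approximation):
n = 2 · ((z_{α/2} + z_β) / d)²

z_{α/2} = 2.241 (for α = 0.025, two-sided)
z_β = 0.806 (for power = 0.79)
d = 0.33

n = 2 · ((2.241 + 0.806) / 0.33)²
n = 2 · (9.233)²
n ≈ 170.50
Round up to the next whole number: n = 171 per group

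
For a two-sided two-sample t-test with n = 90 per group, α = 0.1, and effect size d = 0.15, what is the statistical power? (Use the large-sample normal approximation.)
Power ≈ 0.26

Power calculation (two-sample t-test, normal approximation):
z_β = d · √(n/2) - z_{α/2}
z_β = 0.15 · √(90/2) - 1.645
z_β = 0.15 · 6.708 - 1.645
z_β = -0.639

Power = Φ(z_β) = Φ(-0.639) ≈ 0.262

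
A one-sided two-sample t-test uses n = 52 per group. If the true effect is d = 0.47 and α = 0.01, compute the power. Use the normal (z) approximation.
Power ≈ 0.53

Power calculation (two-sample t-test, normal approximation):
z_β = d · √(n/2) - z_α
z_β = 0.47 · √(52/2) - 2.326
z_β = 0.47 · 5.099 - 2.326
z_β = 0.070

Power = Φ(z_β) = Φ(0.070) ≈ 0.528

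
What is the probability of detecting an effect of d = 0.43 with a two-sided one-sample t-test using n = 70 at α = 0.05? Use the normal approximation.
Power ≈ 0.95

Power calculation (one-sample t-test, normal approximation):
z_β = d · √n - z_{α/2}
z_β = 0.43 · √70 - 1.960
z_β = 0.43 · 8.367 - 1.960
z_β = 1.638

Power = Φ(z_β) = Φ(1.638) ≈ 0.949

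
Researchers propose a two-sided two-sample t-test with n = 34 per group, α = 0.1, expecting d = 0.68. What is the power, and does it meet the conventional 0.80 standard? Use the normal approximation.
Power ≈ 0.88; the study is adequately powered (power ≥ 0.80)

Power calculation (two-sample t-test, normal approximation):
z_β = d · √(n/2) - z_{α/2}
z_β = 0.68 · √(34/2) - 1.645
z_β = 0.68 · 4.123 - 1.645
z_β = 1.159

Power = Φ(z_β) = Φ(1.159) ≈ 0.877

Effect size d = 0.68 is medium by Cohen's convention (0.2/0.5/0.8).

Threshold: power ≥ 0.80 is conventionally adequate.
Power ≈ 0.88 → the study is adequately powered (power ≥ 0.80).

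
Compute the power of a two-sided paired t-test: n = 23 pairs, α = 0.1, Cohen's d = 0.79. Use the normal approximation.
Power ≈ 0.98

Power calculation (paired t-test, normal approximation):
z_β = d · √n - z_{α/2}
z_β = 0.79 · √23 - 1.645
z_β = 0.79 · 4.796 - 1.645
z_β = 2.144

Power = Φ(z_β) = Φ(2.144) ≈ 0.984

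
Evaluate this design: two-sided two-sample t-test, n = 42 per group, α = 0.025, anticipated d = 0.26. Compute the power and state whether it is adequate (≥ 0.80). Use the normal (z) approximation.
Power ≈ 0.15; the study is underpowered (power < 0.80)

Power calculation (two-sample t-test, normal approximation):
z_β = d · √(n/2) - z_{α/2}
z_β = 0.26 · √(42/2) - 2.241
z_β = 0.26 · 4.583 - 2.241
z_β = -1.050

Power = Φ(z_β) = Φ(-1.050) ≈ 0.147

Effect size d = 0.26 is small by Cohen's convention (0.2/0.5/0.8).

Threshold: power ≥ 0.80 is conventionally adequate.
Power ≈ 0.15 → the study is underpowered (power < 0.80).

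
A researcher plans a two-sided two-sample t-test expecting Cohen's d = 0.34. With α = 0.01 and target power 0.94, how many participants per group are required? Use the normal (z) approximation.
n = 296 per group

Sample size formula (two-sample t-test, normal approximation):
n = 2 · ((z_{α/2} + z_β) / d)²

z_{α/2} = 2.576 (for α = 0.01, two-sided)
z_β = 1.555 (for power = 0.94)
d = 0.34

n = 2 · ((2.576 + 1.555) / 0.34)²
n = 2 · (12.150)²
n ≈ 295.25
Round up to the next whole number: n = 296 per group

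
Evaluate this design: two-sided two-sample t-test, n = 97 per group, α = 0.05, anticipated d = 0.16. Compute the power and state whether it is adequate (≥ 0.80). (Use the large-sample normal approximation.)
Power ≈ 0.20; the study is underpowered (power < 0.80)

Power calculation (two-sample t-test, normal approximation):
z_β = d · √(n/2) - z_{α/2}
z_β = 0.16 · √(97/2) - 1.960
z_β = 0.16 · 6.964 - 1.960
z_β = -0.846

Power = Φ(z_β) = Φ(-0.846) ≈ 0.199

Effect size d = 0.16 is very small by Cohen's convention (0.2/0.5/0.8).

Threshold: power ≥ 0.80 is conventionally adequate.
Power ≈ 0.20 → the study is underpowered (power < 0.80).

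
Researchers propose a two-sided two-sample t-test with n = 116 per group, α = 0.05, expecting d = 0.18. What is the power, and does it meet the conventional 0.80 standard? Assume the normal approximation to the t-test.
Power ≈ 0.28; the study is underpowered (power < 0.80)

Power calculation (two-sample t-test, normal approximation):
z_β = d · √(n/2) - z_{α/2}
z_β = 0.18 · √(116/2) - 1.960
z_β = 0.18 · 7.616 - 1.960
z_β = -0.589

Power = Φ(z_β) = Φ(-0.589) ≈ 0.278

Effect size d = 0.18 is very small by Cohen's convention (0.2/0.5/0.8).

Threshold: power ≥ 0.80 is conventionally adequate.
Power ≈ 0.28 → the study is underpowered (power < 0.80).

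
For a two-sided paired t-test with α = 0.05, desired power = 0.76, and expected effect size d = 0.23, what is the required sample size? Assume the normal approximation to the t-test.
n = 135 pairs

Sample size formula (paired t-test, normal approximation):
n = ((z_{α/2} + z_β) / d)²

z_{α/2} = 1.960 (for α = 0.05, two-sided)
z_β = 0.706 (for power = 0.76)
d = 0.23

n = ((1.960 + 0.706) / 0.23)²
n = (11.591)²
n ≈ 134.35
Round up to the next whole number: n = 135 pairs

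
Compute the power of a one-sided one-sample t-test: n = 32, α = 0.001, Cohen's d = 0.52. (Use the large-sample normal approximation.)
Power ≈ 0.44

Power calculation (one-sample t-test, normal approximation):
z_β = d · √n - z_α
z_β = 0.52 · √32 - 3.090
z_β = 0.52 · 5.657 - 3.090
z_β = -0.149

Power = Φ(z_β) = Φ(-0.149) ≈ 0.441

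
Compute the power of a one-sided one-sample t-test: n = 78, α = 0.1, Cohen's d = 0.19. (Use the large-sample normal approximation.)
Power ≈ 0.65

Power calculation (one-sample t-test, normal approximation):
z_β = d · √n - z_α
z_β = 0.19 · √78 - 1.282
z_β = 0.19 · 8.832 - 1.282
z_β = 0.396

Power = Φ(z_β) = Φ(0.396) ≈ 0.654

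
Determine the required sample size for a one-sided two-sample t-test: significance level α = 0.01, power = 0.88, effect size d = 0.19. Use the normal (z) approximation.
n = 680 per group

Sample size formula (two-sample t-test, normal approximation):
n = 2 · ((z_α + z_β) / d)²

z_α = 2.326 (for α = 0.01, one-sided)
z_β = 1.175 (for power = 0.88)
d = 0.19

n = 2 · ((2.326 + 1.175) / 0.19)²
n = 2 · (18.426)²
n ≈ 679.03
Round up to the next whole number: n = 680 per group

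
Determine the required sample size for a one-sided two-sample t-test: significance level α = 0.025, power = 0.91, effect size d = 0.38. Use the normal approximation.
n = 151 per group

Sample size formula (two-sample t-test, normal approximation):
n = 2 · ((z_α + z_β) / d)²

z_α = 1.960 (for α = 0.025, one-sided)
z_β = 1.341 (for power = 0.91)
d = 0.38

n = 2 · ((1.960 + 1.341) / 0.38)²
n = 2 · (8.687)²
n ≈ 150.93
Round up to the next whole number: n = 151 per group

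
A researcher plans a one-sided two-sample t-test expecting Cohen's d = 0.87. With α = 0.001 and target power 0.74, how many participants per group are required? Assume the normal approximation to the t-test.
n = 37 per group

Sample size formula (two-sample t-test, normal approximation):
n = 2 · ((z_α + z_β) / d)²

z_α = 3.090 (for α = 0.001, one-sided)
z_β = 0.643 (for power = 0.74)
d = 0.87

n = 2 · ((3.090 + 0.643) / 0.87)²
n = 2 · (4.291)²
n ≈ 36.83
Round up to the next whole number: n = 37 per group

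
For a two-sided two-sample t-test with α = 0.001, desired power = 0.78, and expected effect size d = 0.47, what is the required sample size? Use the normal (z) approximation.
n = 150 per group

Sample size formula (two-sample t-test, normal approximation):
n = 2 · ((z_{α/2} + z_β) / d)²

z_{α/2} = 3.291 (for α = 0.001, two-sided)
z_β = 0.772 (for power = 0.78)
d = 0.47

n = 2 · ((3.291 + 0.772) / 0.47)²
n = 2 · (8.645)²
n ≈ 149.47
Round up to the next whole number: n = 150 per group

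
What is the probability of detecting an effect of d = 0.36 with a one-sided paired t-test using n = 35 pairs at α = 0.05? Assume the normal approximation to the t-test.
Power ≈ 0.69

Power calculation (paired t-test, normal approximation):
z_β = d · √n - z_α
z_β = 0.36 · √35 - 1.645
z_β = 0.36 · 5.916 - 1.645
z_β = 0.485

Power = Φ(z_β) = Φ(0.485) ≈ 0.686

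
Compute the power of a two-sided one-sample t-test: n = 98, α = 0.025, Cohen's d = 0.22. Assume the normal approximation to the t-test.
Power ≈ 0.47

Power calculation (one-sample t-test, normal approximation):
z_β = d · √n - z_{α/2}
z_β = 0.22 · √98 - 2.241
z_β = 0.22 · 9.899 - 2.241
z_β = -0.064

Power = Φ(z_β) = Φ(-0.064) ≈ 0.475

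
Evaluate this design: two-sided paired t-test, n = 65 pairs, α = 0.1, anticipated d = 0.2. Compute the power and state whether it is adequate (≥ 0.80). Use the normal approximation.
Power ≈ 0.49; the study is underpowered (power < 0.80)

Power calculation (paired t-test, normal approximation):
z_β = d · √n - z_{α/2}
z_β = 0.2 · √65 - 1.645
z_β = 0.2 · 8.062 - 1.645
z_β = -0.032

Power = Φ(z_β) = Φ(-0.032) ≈ 0.487

Effect size d = 0.2 is small by Cohen's convention (0.2/0.5/0.8).

Threshold: power ≥ 0.80 is conventionally adequate.
Power ≈ 0.49 → the study is underpowered (power < 0.80).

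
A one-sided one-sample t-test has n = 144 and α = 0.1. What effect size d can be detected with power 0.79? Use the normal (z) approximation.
d ≈ 0.17

Minimum detectable effect (one-sample t-test, normal approximation):
d = (z_α + z_β) / √n
d = (1.282 + 0.806) / √144
d = 2.088 / 12.000
d ≈ 0.17

By Cohen's convention (0.2 small / 0.5 medium / 0.8 large): very small effect.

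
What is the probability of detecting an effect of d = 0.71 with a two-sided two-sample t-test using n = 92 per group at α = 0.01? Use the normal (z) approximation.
Power ≈ 0.99

Power calculation (two-sample t-test, normal approximation):
z_β = d · √(n/2) - z_{α/2}
z_β = 0.71 · √(92/2) - 2.576
z_β = 0.71 · 6.782 - 2.576
z_β = 2.240

Power = Φ(z_β) = Φ(2.240) ≈ 0.987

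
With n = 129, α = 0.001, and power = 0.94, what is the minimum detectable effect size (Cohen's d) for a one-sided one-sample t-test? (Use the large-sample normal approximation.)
d ≈ 0.41

Minimum detectable effect (one-sample t-test, normal approximation):
d = (z_α + z_β) / √n
d = (3.090 + 1.555) / √129
d = 4.645 / 11.358
d ≈ 0.41

By Cohen's convention (0.2 small / 0.5 medium / 0.8 large): small effect.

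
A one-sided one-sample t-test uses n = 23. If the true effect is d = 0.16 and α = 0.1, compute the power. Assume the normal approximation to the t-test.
Power ≈ 0.30

Power calculation (one-sample t-test, normal approximation):
z_β = d · √n - z_α
z_β = 0.16 · √23 - 1.282
z_β = 0.16 · 4.796 - 1.282
z_β = -0.514

Power = Φ(z_β) = Φ(-0.514) ≈ 0.304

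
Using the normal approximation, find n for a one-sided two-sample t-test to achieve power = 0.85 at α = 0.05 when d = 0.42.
n = 82 per group

Sample size formula (two-sample t-test, normal approximation):
n = 2 · ((z_α + z_β) / d)²

z_α = 1.645 (for α = 0.05, one-sided)
z_β = 1.036 (for power = 0.85)
d = 0.42

n = 2 · ((1.645 + 1.036) / 0.42)²
n = 2 · (6.383)²
n ≈ 81.49
Round up to the next whole number: n = 82 per group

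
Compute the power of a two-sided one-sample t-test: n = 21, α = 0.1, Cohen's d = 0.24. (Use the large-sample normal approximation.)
Power ≈ 0.29

Power calculation (one-sample t-test, normal approximation):
z_β = d · √n - z_{α/2}
z_β = 0.24 · √21 - 1.645
z_β = 0.24 · 4.583 - 1.645
z_β = -0.545

Power = Φ(z_β) = Φ(-0.545) ≈ 0.293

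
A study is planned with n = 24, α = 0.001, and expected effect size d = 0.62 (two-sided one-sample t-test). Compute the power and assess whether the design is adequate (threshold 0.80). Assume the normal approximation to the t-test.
Power ≈ 0.40; the study is underpowered (power < 0.80)

Power calculation (one-sample t-test, normal approximation):
z_β = d · √n - z_{α/2}
z_β = 0.62 · √24 - 3.291
z_β = 0.62 · 4.899 - 3.291
z_β = -0.253

Power = Φ(z_β) = Φ(-0.253) ≈ 0.400

Effect size d = 0.62 is medium by Cohen's convention (0.2/0.5/0.8).

Threshold: power ≥ 0.80 is conventionally adequate.
Power ≈ 0.40 → the study is underpowered (power < 0.80).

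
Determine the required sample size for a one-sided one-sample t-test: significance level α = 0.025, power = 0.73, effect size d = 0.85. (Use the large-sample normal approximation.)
n = 10

Sample size formula (one-sample t-test, normal approximation):
n = ((z_α + z_β) / d)²

z_α = 1.960 (for α = 0.025, one-sided)
z_β = 0.613 (for power = 0.73)
d = 0.85

n = ((1.960 + 0.613) / 0.85)²
n = (3.027)²
n ≈ 9.16
Round up to the next whole number: n = 10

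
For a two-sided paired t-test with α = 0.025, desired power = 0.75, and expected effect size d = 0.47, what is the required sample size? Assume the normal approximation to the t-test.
n = 39 pairs

Sample size formula (paired t-test, normal approximation):
n = ((z_{α/2} + z_β) / d)²

z_{α/2} = 2.241 (for α = 0.025, two-sided)
z_β = 0.674 (for power = 0.75)
d = 0.47

n = ((2.241 + 0.674) / 0.47)²
n = (6.202)²
n ≈ 38.46
Round up to the next whole number: n = 39 pairs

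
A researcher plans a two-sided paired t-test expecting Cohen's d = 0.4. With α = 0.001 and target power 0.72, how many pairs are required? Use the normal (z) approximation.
n = 94 pairs

Sample size formula (paired t-test, normal approximation):
n = ((z_{α/2} + z_β) / d)²

z_{α/2} = 3.291 (for α = 0.001, two-sided)
z_β = 0.583 (for power = 0.72)
d = 0.4

n = ((3.291 + 0.583) / 0.4)²
n = (9.685)²
n ≈ 93.80
Round up to the next whole number: n = 94 pairs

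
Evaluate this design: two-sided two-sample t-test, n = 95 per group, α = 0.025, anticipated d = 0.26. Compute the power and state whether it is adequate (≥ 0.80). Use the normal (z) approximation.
Power ≈ 0.33; the study is underpowered (power < 0.80)

Power calculation (two-sample t-test, normal approximation):
z_β = d · √(n/2) - z_{α/2}
z_β = 0.26 · √(95/2) - 2.241
z_β = 0.26 · 6.892 - 2.241
z_β = -0.449

Power = Φ(z_β) = Φ(-0.449) ≈ 0.327

Effect size d = 0.26 is small by Cohen's convention (0.2/0.5/0.8).

Threshold: power ≥ 0.80 is conventionally adequate.
Power ≈ 0.33 → the study is underpowered (power < 0.80).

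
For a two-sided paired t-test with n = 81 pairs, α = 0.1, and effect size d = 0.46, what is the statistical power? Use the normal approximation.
Power ≈ 0.99

Power calculation (paired t-test, normal approximation):
z_β = d · √n - z_{α/2}
z_β = 0.46 · √81 - 1.645
z_β = 0.46 · 9.000 - 1.645
z_β = 2.495

Power = Φ(z_β) = Φ(2.495) ≈ 0.994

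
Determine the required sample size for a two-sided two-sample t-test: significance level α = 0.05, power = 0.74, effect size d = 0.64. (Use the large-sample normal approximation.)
n = 34 per group

Sample size formula (two-sample t-test, normal approximation):
n = 2 · ((z_{α/2} + z_β) / d)²

z_{α/2} = 1.960 (for α = 0.05, two-sided)
z_β = 0.643 (for power = 0.74)
d = 0.64

n = 2 · ((1.960 + 0.643) / 0.64)²
n = 2 · (4.067)²
n ≈ 33.08
Round up to the next whole number: n = 34 per group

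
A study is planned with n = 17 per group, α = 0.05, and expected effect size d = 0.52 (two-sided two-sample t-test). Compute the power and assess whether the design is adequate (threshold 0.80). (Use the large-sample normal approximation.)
Power ≈ 0.33; the study is underpowered (power < 0.80)

Power calculation (two-sample t-test, normal approximation):
z_β = d · √(n/2) - z_{α/2}
z_β = 0.52 · √(17/2) - 1.960
z_β = 0.52 · 2.915 - 1.960
z_β = -0.444

Power = Φ(z_β) = Φ(-0.444) ≈ 0.329

Effect size d = 0.52 is medium by Cohen's convention (0.2/0.5/0.8).

Threshold: power ≥ 0.80 is conventionally adequate.
Power ≈ 0.33 → the study is underpowered (power < 0.80).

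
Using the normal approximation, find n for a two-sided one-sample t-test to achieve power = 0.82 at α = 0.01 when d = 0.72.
n = 24

Sample size formula (one-sample t-test, normal approximation):
n = ((z_{α/2} + z_β) / d)²

z_{α/2} = 2.576 (for α = 0.01, two-sided)
z_β = 0.915 (for power = 0.82)
d = 0.72

n = ((2.576 + 0.915) / 0.72)²
n = (4.849)²
n ≈ 23.51
Round up to the next whole number: n = 24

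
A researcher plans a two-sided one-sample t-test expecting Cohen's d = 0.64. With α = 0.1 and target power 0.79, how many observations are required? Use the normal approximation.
n = 15

Sample size formula (one-sample t-test, normal approximation):
n = ((z_{α/2} + z_β) / d)²

z_{α/2} = 1.645 (for α = 0.1, two-sided)
z_β = 0.806 (for power = 0.79)
d = 0.64

n = ((1.645 + 0.806) / 0.64)²
n = (3.830)²
n ≈ 14.67
Round up to the next whole number: n = 15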